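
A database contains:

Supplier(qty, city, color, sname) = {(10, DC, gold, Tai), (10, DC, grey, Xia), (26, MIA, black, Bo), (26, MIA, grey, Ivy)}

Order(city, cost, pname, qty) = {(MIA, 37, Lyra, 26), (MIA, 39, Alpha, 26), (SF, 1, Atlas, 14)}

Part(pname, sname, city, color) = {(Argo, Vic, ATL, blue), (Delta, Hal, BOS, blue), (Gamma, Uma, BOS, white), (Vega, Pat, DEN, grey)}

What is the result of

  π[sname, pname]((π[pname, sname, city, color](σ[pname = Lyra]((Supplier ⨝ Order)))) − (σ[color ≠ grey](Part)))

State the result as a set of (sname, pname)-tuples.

{(Bo, Lyra), (Ivy, Lyra)}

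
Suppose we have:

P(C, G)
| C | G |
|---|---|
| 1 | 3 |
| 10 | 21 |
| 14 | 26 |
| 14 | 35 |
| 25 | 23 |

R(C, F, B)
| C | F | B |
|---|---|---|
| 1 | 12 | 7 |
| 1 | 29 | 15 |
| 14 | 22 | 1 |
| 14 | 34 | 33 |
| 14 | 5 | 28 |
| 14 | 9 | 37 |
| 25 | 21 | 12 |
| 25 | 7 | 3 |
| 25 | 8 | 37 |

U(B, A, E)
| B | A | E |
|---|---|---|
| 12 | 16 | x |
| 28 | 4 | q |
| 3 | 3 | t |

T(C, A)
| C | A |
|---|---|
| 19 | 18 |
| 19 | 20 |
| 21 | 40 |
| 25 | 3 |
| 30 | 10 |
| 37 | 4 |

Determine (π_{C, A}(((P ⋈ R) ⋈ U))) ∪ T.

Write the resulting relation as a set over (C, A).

{(14, 4), (19, 18), (19, 20), (21, 40), (25, 16), (25, 3), (30, 10), (37, 4)}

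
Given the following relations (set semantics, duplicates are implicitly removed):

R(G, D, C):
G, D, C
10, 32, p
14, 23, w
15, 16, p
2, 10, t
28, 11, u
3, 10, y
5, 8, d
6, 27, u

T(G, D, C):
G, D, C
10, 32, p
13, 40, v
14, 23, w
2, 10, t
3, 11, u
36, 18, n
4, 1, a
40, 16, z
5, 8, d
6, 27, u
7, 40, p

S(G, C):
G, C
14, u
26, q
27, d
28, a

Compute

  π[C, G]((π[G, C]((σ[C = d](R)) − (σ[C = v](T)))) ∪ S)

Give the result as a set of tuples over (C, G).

{(a, 28), (d, 27), (d, 5), (q, 26), (u, 14)}

σ[C = d]: keep tuples satisfying C = d → {(5, 8, d)}
σ[C = v]: keep tuples satisfying C = v → {(13, 40, v)}
Taking the difference: {(5, 8, d)}
π_{G, C} gives {(5, d)}.
Taking the union: {(14, u), (26, q), (27, d), (28, a), (5, d)}
π_{C, G} gives {(a, 28), (d, 27), (d, 5), (q, 26), (u, 14)}.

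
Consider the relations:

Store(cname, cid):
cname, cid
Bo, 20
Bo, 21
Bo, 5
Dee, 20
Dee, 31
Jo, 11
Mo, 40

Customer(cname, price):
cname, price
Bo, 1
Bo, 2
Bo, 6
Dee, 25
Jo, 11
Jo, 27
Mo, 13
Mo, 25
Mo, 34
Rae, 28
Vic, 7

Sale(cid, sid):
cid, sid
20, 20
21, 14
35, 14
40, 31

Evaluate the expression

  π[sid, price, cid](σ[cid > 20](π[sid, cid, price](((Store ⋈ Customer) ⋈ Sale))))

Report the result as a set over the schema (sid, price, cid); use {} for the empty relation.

Store ⋈ Customer (natural join on cname): {(Bo, 20, 1), (Bo, 20, 2), (Bo, 20, 6), (Bo, 21, 1), (Bo, 21, 2), (Bo, 21, 6), (Bo, 5, 1), (Bo, 5, 2), (Bo, 5, 6), (Dee, 20, 25), (Dee, 31, 25), (Jo, 11, 11), (Jo, 11, 27), (Mo, 40, 13), (Mo, 40, 25), (Mo, 40, 34)}
(Store ⋈ Customer) ⋈ Sale (natural join on cid): {(Bo, 20, 1, 20), (Bo, 20, 2, 20), (Bo, 20, 6, 20), (Bo, 21, 1, 14), (Bo, 21, 2, 14), (Bo, 21, 6, 14), (Dee, 20, 25, 20), (Mo, 40, 13, 31), (Mo, 40, 25, 31), (Mo, 40, 34, 31)}
π_{sid, cid, price} gives {(14, 21, 1), (14, 21, 2), (14, 21, 6), (20, 20, 1), (20, 20, 2), (20, 20, 25), (20, 20, 6), (31, 40, 13), (31, 40, 25), (31, 40, 34)}.
σ[cid > 20]: keep tuples satisfying cid > 20 → {(14, 21, 1), (14, 21, 2), (14, 21, 6), (31, 40, 13), (31, 40, 25), (31, 40, 34)}
π_{sid, price, cid} gives {(14, 1, 21), (14, 2, 21), (14, 6, 21), (31, 13, 40), (31, 25, 40), (31, 34, 40)}.

{(14, 1, 21), (14, 2, 21), (14, 6, 21), (31, 13, 40), (31, 25, 40), (31, 34, 40)}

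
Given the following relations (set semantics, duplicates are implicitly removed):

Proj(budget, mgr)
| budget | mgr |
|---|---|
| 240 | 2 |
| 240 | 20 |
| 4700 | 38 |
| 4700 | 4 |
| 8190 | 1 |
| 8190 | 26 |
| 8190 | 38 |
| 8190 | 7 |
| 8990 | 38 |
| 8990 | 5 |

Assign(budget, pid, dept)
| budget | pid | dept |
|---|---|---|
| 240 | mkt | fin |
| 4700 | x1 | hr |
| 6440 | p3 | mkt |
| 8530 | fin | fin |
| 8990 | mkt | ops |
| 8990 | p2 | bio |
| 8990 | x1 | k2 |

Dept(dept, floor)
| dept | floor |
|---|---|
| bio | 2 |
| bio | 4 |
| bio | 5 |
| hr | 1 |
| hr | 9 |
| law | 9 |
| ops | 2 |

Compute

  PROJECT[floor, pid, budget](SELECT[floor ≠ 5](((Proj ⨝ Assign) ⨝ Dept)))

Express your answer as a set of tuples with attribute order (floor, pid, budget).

{(1, x1, 4700), (2, mkt, 8990), (2, p2, 8990), (4, p2, 8990), (9, x1, 4700)}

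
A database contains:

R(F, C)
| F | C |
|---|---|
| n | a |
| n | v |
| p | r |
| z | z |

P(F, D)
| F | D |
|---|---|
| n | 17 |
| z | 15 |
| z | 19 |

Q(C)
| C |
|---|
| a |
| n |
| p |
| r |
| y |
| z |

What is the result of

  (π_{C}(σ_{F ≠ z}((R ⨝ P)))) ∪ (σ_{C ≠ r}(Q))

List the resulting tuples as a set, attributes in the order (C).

{a, n, p, v, y, z}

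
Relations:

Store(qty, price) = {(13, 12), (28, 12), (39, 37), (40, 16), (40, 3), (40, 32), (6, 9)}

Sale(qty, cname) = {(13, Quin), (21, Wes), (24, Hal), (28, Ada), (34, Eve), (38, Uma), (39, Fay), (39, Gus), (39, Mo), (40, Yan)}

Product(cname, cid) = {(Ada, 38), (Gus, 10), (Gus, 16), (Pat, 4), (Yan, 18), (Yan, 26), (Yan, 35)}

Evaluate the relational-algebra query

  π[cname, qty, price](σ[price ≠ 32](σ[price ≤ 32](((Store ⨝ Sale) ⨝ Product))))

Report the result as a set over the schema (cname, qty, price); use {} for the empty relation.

Joining Store and Sale on qty yields {(13, 12, Quin), (28, 12, Ada), (39, 37, Fay), (39, 37, Gus), (39, 37, Mo), (40, 16, Yan), (40, 3, Yan), (40, 32, Yan)}.
Joining (Store ⨝ Sale) and Product on cname yields {(28, 12, Ada, 38), (39, 37, Gus, 10), (39, 37, Gus, 16), (40, 16, Yan, 18), (40, 16, Yan, 26), (40, 16, Yan, 35), (40, 3, Yan, 18), (40, 3, Yan, 26), (40, 3, Yan, 35), (40, 32, Yan, 18), (40, 32, Yan, 26), (40, 32, Yan, 35)}.
Filtering on price ≤ 32 leaves {(28, 12, Ada, 38), (40, 16, Yan, 18), (40, 16, Yan, 26), (40, 16, Yan, 35), (40, 3, Yan, 18), (40, 3, Yan, 26), (40, 3, Yan, 35), (40, 32, Yan, 18), (40, 32, Yan, 26), (40, 32, Yan, 35)}.
Filtering on price ≠ 32 leaves {(28, 12, Ada, 38), (40, 16, Yan, 18), (40, 16, Yan, 26), (40, 16, Yan, 35), (40, 3, Yan, 18), (40, 3, Yan, 26), (40, 3, Yan, 35)}.
Projecting to cname, qty, price (4 duplicate(s) eliminated): {(Ada, 28, 12), (Yan, 40, 16), (Yan, 40, 3)}

{(Ada, 28, 12), (Yan, 40, 16), (Yan, 40, 3)}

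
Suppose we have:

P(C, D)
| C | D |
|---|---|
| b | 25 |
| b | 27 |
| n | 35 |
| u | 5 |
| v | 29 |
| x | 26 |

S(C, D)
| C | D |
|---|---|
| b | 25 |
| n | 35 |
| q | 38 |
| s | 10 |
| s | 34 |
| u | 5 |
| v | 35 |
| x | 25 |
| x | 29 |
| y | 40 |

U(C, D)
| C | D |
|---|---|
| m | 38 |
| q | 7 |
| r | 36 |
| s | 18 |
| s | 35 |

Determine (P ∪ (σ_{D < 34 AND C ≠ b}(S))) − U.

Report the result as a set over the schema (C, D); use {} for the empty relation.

Apply σ_{D < 34 AND C ≠ b}; surviving tuples: {(s, 10), (u, 5), (x, 25), (x, 29)}
Taking the union: {(b, 25), (b, 27), (n, 35), (s, 10), (u, 5), (v, 29), (x, 25), (x, 26), (x, 29)}
Taking the difference: {(b, 25), (b, 27), (n, 35), (s, 10), (u, 5), (v, 29), (x, 25), (x, 26), (x, 29)}

{(b, 25), (b, 27), (n, 35), (s, 10), (u, 5), (v, 29), (x, 25), (x, 26), (x, 29)}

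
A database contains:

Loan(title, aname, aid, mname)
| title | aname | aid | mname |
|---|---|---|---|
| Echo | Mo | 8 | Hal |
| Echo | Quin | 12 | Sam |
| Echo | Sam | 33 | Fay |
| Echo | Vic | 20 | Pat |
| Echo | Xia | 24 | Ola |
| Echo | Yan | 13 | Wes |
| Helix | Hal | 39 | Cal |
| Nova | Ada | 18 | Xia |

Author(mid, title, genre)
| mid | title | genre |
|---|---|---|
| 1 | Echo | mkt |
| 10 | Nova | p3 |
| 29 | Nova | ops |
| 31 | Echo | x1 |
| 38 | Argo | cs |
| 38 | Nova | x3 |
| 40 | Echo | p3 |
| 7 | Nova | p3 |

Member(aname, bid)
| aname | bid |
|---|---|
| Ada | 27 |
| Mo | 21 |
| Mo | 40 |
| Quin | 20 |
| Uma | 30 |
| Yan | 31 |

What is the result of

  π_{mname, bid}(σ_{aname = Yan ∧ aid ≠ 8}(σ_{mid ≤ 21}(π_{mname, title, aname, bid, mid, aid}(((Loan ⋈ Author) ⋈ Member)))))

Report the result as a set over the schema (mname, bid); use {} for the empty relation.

Natural join on title: {(Echo, Mo, 8, Hal, 1, mkt), (Echo, Mo, 8, Hal, 31, x1), (Echo, Mo, 8, Hal, 40, p3), (Echo, Quin, 12, Sam, 1, mkt), (Echo, Quin, 12, Sam, 31, x1), (Echo, Quin, 12, Sam, 40, p3), (Echo, Sam, 33, Fay, 1, mkt), (Echo, Sam, 33, Fay, 31, x1), (Echo, Sam, 33, Fay, 40, p3), (Echo, Vic, 20, Pat, 1, mkt), (Echo, Vic, 20, Pat, 31, x1), (Echo, Vic, 20, Pat, 40, p3), (Echo, Xia, 24, Ola, 1, mkt), (Echo, Xia, 24, Ola, 31, x1), (Echo, Xia, 24, Ola, 40, p3), (Echo, Yan, 13, Wes, 1, mkt), (Echo, Yan, 13, Wes, 31, x1), (Echo, Yan, 13, Wes, 40, p3), (Nova, Ada, 18, Xia, 10, p3), (Nova, Ada, 18, Xia, 29, ops), (Nova, Ada, 18, Xia, 38, x3), (Nova, Ada, 18, Xia, 7, p3)}
Natural join on aname: {(Echo, Mo, 8, Hal, 1, mkt, 21), (Echo, Mo, 8, Hal, 1, mkt, 40), (Echo, Mo, 8, Hal, 31, x1, 21), (Echo, Mo, 8, Hal, 31, x1, 40), (Echo, Mo, 8, Hal, 40, p3, 21), (Echo, Mo, 8, Hal, 40, p3, 40), (Echo, Quin, 12, Sam, 1, mkt, 20), (Echo, Quin, 12, Sam, 31, x1, 20), (Echo, Quin, 12, Sam, 40, p3, 20), (Echo, Yan, 13, Wes, 1, mkt, 31), (Echo, Yan, 13, Wes, 31, x1, 31), (Echo, Yan, 13, Wes, 40, p3, 31), (Nova, Ada, 18, Xia, 10, p3, 27), (Nova, Ada, 18, Xia, 29, ops, 27), (Nova, Ada, 18, Xia, 38, x3, 27), (Nova, Ada, 18, Xia, 7, p3, 27)}
Keep only column(s) mname, title, aname, bid, mid, aid: {(Hal, Echo, Mo, 21, 1, 8), (Hal, Echo, Mo, 21, 31, 8), (Hal, Echo, Mo, 21, 40, 8), (Hal, Echo, Mo, 40, 1, 8), (Hal, Echo, Mo, 40, 31, 8), (Hal, Echo, Mo, 40, 40, 8), (Sam, Echo, Quin, 20, 1, 12), (Sam, Echo, Quin, 20, 31, 12), (Sam, Echo, Quin, 20, 40, 12), (Wes, Echo, Yan, 31, 1, 13), (Wes, Echo, Yan, 31, 31, 13), (Wes, Echo, Yan, 31, 40, 13), (Xia, Nova, Ada, 27, 10, 18), (Xia, Nova, Ada, 27, 29, 18), (Xia, Nova, Ada, 27, 38, 18), (Xia, Nova, Ada, 27, 7, 18)}
Filtering on mid ≤ 21 leaves {(Hal, Echo, Mo, 21, 1, 8), (Hal, Echo, Mo, 40, 1, 8), (Sam, Echo, Quin, 20, 1, 12), (Wes, Echo, Yan, 31, 1, 13), (Xia, Nova, Ada, 27, 10, 18), (Xia, Nova, Ada, 27, 7, 18)}.
Filtering on aname = Yan ∧ aid ≠ 8 leaves {(Wes, Echo, Yan, 31, 1, 13)}.
Keep only column(s) mname, bid: {(Wes, 31)}

{(Wes, 31)}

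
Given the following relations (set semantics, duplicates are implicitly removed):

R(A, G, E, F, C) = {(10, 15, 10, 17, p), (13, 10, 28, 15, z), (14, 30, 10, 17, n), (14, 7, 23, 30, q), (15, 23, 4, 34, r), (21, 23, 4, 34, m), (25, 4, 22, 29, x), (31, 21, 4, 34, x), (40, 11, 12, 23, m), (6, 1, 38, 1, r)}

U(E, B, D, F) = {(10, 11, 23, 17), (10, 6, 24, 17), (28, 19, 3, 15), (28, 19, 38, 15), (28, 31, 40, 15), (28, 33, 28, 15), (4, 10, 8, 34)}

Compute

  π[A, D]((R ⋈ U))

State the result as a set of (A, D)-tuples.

{(10, 23), (10, 24), (13, 28), (13, 3), (13, 38), (13, 40), (14, 23), (14, 24), (15, 8), (21, 8), (31, 8)}

Natural join on E, F: {(10, 15, 10, 17, p, 11, 23), (10, 15, 10, 17, p, 6, 24), (13, 10, 28, 15, z, 19, 3), (13, 10, 28, 15, z, 19, 38), (13, 10, 28, 15, z, 31, 40), (13, 10, 28, 15, z, 33, 28), (14, 30, 10, 17, n, 11, 23), (14, 30, 10, 17, n, 6, 24), (15, 23, 4, 34, r, 10, 8), (21, 23, 4, 34, m, 10, 8), (31, 21, 4, 34, x, 10, 8)}
π_{A, D} gives {(10, 23), (10, 24), (13, 28), (13, 3), (13, 38), (13, 40), (14, 23), (14, 24), (15, 8), (21, 8), (31, 8)}.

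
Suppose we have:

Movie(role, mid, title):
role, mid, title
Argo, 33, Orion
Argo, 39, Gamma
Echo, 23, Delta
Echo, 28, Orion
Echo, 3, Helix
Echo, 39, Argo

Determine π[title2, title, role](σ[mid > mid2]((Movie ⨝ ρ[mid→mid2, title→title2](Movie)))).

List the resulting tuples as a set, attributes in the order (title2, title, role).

{(Delta, Argo, Echo), (Delta, Orion, Echo), (Helix, Argo, Echo), (Helix, Delta, Echo), (Helix, Orion, Echo), (Orion, Argo, Echo), (Orion, Gamma, Argo)}

ρ[mid→mid2, title→title2]: schema becomes (role, mid2, title2); tuples unchanged.
Joining Movie and ρ[mid→mid2, title→title2](Movie) on role yields {(Argo, 33, Orion, 33, Orion), (Argo, 33, Orion, 39, Gamma), (Argo, 39, Gamma, 33, Orion), (Argo, 39, Gamma, 39, Gamma), (Echo, 23, Delta, 23, Delta), (Echo, 23, Delta, 28, Orion), (Echo, 23, Delta, 3, Helix), (Echo, 23, Delta, 39, Argo), (Echo, 28, Orion, 23, Delta), (Echo, 28, Orion, 28, Orion), (Echo, 28, Orion, 3, Helix), (Echo, 28, Orion, 39, Argo), (Echo, 3, Helix, 23, Delta), (Echo, 3, Helix, 28, Orion), (Echo, 3, Helix, 3, Helix), (Echo, 3, Helix, 39, Argo), (Echo, 39, Argo, 23, Delta), (Echo, 39, Argo, 28, Orion), (Echo, 39, Argo, 3, Helix), (Echo, 39, Argo, 39, Argo)}.
Selection mid > mid2: {(Argo, 39, Gamma, 33, Orion), (Echo, 23, Delta, 3, Helix), (Echo, 28, Orion, 23, Delta), (Echo, 28, Orion, 3, Helix), (Echo, 39, Argo, 23, Delta), (Echo, 39, Argo, 28, Orion), (Echo, 39, Argo, 3, Helix)}
Keep only column(s) title2, title, role: {(Delta, Argo, Echo), (Delta, Orion, Echo), (Helix, Argo, Echo), (Helix, Delta, Echo), (Helix, Orion, Echo), (Orion, Argo, Echo), (Orion, Gamma, Argo)}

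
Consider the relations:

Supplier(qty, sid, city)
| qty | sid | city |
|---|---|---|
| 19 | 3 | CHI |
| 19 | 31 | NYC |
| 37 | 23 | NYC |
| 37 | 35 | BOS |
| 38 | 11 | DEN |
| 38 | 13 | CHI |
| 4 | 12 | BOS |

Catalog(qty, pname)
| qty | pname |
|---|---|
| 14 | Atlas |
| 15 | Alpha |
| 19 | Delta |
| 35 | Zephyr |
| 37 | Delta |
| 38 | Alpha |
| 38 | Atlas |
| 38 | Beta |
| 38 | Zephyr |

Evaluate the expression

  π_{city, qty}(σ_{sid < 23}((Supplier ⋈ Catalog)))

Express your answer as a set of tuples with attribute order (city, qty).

Joining Supplier and Catalog on qty yields {(19, 3, CHI, Delta), (19, 31, NYC, Delta), (37, 23, NYC, Delta), (37, 35, BOS, Delta), (38, 11, DEN, Alpha), (38, 11, DEN, Atlas), (38, 11, DEN, Beta), (38, 11, DEN, Zephyr), (38, 13, CHI, Alpha), (38, 13, CHI, Atlas), (38, 13, CHI, Beta), (38, 13, CHI, Zephyr)}.
σ[sid < 23]: keep tuples satisfying sid < 23 → {(19, 3, CHI, Delta), (38, 11, DEN, Alpha), (38, 11, DEN, Atlas), (38, 11, DEN, Beta), (38, 11, DEN, Zephyr), (38, 13, CHI, Alpha), (38, 13, CHI, Atlas), (38, 13, CHI, Beta), (38, 13, CHI, Zephyr)}
Projecting to city, qty (6 duplicate(s) eliminated): {(CHI, 19), (CHI, 38), (DEN, 38)}

{(CHI, 19), (CHI, 38), (DEN, 38)}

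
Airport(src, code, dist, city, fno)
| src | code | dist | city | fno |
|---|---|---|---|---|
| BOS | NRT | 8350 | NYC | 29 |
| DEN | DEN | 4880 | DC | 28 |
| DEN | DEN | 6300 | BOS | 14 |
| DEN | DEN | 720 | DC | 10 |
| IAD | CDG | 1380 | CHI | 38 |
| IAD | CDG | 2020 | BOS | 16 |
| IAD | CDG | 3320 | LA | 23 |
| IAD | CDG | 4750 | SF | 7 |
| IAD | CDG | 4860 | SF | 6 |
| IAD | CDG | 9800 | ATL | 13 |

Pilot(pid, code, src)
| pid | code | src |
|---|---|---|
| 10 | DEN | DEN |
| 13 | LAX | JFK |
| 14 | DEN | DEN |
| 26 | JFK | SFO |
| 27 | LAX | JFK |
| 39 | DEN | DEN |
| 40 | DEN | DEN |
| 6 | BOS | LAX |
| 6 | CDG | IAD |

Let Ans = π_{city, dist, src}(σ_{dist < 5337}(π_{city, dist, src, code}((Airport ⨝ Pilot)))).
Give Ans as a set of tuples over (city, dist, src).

{(BOS, 2020, IAD), (CHI, 1380, IAD), (DC, 4880, DEN), (DC, 720, DEN), (LA, 3320, IAD), (SF, 4750, IAD), (SF, 4860, IAD)}

Joining Airport and Pilot on src, code yields {(DEN, DEN, 4880, DC, 28, 10), (DEN, DEN, 4880, DC, 28, 14), (DEN, DEN, 4880, DC, 28, 39), (DEN, DEN, 4880, DC, 28, 40), (DEN, DEN, 6300, BOS, 14, 10), (DEN, DEN, 6300, BOS, 14, 14), (DEN, DEN, 6300, BOS, 14, 39), (DEN, DEN, 6300, BOS, 14, 40), (DEN, DEN, 720, DC, 10, 10), (DEN, DEN, 720, DC, 10, 14), (DEN, DEN, 720, DC, 10, 39), (DEN, DEN, 720, DC, 10, 40), (IAD, CDG, 1380, CHI, 38, 6), (IAD, CDG, 2020, BOS, 16, 6), (IAD, CDG, 3320, LA, 23, 6), (IAD, CDG, 4750, SF, 7, 6), (IAD, CDG, 4860, SF, 6, 6), (IAD, CDG, 9800, ATL, 13, 6)}.
π[city, dist, src, code]: project onto (city, dist, src, code) (9 duplicate(s) eliminated) → {(ATL, 9800, IAD, CDG), (BOS, 2020, IAD, CDG), (BOS, 6300, DEN, DEN), (CHI, 1380, IAD, CDG), (DC, 4880, DEN, DEN), (DC, 720, DEN, DEN), (LA, 3320, IAD, CDG), (SF, 4750, IAD, CDG), (SF, 4860, IAD, CDG)}
Selection dist < 5337: {(BOS, 2020, IAD, CDG), (CHI, 1380, IAD, CDG), (DC, 4880, DEN, DEN), (DC, 720, DEN, DEN), (LA, 3320, IAD, CDG), (SF, 4750, IAD, CDG), (SF, 4860, IAD, CDG)}
π[city, dist, src]: project onto (city, dist, src) → {(BOS, 2020, IAD), (CHI, 1380, IAD), (DC, 4880, DEN), (DC, 720, DEN), (LA, 3320, IAD), (SF, 4750, IAD), (SF, 4860, IAD)}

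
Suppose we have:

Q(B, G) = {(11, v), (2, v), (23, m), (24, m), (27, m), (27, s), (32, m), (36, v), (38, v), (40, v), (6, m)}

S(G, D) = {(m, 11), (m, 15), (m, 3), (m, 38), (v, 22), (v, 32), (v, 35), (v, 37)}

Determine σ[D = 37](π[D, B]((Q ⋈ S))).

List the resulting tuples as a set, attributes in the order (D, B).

Joining Q and S on G yields {(11, v, 22), (11, v, 32), (11, v, 35), (11, v, 37), (2, v, 22), (2, v, 32), (2, v, 35), (2, v, 37), (23, m, 11), (23, m, 15), (23, m, 3), (23, m, 38), (24, m, 11), (24, m, 15), (24, m, 3), (24, m, 38), (27, m, 11), (27, m, 15), (27, m, 3), (27, m, 38), (32, m, 11), (32, m, 15), (32, m, 3), (32, m, 38), (36, v, 22), (36, v, 32), (36, v, 35), (36, v, 37), (38, v, 22), (38, v, 32), (38, v, 35), (38, v, 37), (40, v, 22), (40, v, 32), (40, v, 35), (40, v, 37), (6, m, 11), (6, m, 15), (6, m, 3), (6, m, 38)}.
π_{D, B} gives {(11, 23), (11, 24), (11, 27), (11, 32), (11, 6), (15, 23), (15, 24), (15, 27), (15, 32), (15, 6), (22, 11), (22, 2), (22, 36), (22, 38), (22, 40), (3, 23), (3, 24), (3, 27), (3, 32), (3, 6), (32, 11), (32, 2), (32, 36), (32, 38), (32, 40), (35, 11), (35, 2), (35, 36), (35, 38), (35, 40), (37, 11), (37, 2), (37, 36), (37, 38), (37, 40), (38, 23), (38, 24), (38, 27), (38, 32), (38, 6)}.
Apply σ_{D = 37}; surviving tuples: {(37, 11), (37, 2), (37, 36), (37, 38), (37, 40)}

{(37, 11), (37, 2), (37, 36), (37, 38), (37, 40)}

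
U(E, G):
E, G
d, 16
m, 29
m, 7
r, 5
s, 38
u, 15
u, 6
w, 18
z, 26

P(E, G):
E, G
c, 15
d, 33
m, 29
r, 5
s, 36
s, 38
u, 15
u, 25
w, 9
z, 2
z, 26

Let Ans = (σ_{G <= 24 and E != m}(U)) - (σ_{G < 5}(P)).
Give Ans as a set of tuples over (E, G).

{(d, 16), (r, 5), (u, 15), (u, 6), (w, 18)}

Filtering on G <= 24 and E != m leaves {(d, 16), (r, 5), (u, 15), (u, 6), (w, 18)}.
Filtering on G < 5 leaves {(z, 2)}.
Set difference of the two operands is {(d, 16), (r, 5), (u, 15), (u, 6), (w, 18)}.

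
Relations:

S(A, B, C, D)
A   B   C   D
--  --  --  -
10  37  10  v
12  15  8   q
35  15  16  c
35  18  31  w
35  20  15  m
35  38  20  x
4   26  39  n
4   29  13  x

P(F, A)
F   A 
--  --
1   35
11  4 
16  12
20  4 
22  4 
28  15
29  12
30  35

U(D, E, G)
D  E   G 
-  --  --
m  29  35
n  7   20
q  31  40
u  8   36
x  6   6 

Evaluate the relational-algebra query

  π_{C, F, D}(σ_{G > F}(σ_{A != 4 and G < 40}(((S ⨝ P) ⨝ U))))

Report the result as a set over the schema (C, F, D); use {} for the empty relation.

{(15, 1, m), (15, 30, m), (20, 1, x)}

Joining S and P on A yields {(12, 15, 8, q, 16), (12, 15, 8, q, 29), (35, 15, 16, c, 1), (35, 15, 16, c, 30), (35, 18, 31, w, 1), (35, 18, 31, w, 30), (35, 20, 15, m, 1), (35, 20, 15, m, 30), (35, 38, 20, x, 1), (35, 38, 20, x, 30), (4, 26, 39, n, 11), (4, 26, 39, n, 20), (4, 26, 39, n, 22), (4, 29, 13, x, 11), (4, 29, 13, x, 20), (4, 29, 13, x, 22)}.
Joining (S ⨝ P) and U on D yields {(12, 15, 8, q, 16, 31, 40), (12, 15, 8, q, 29, 31, 40), (35, 20, 15, m, 1, 29, 35), (35, 20, 15, m, 30, 29, 35), (35, 38, 20, x, 1, 6, 6), (35, 38, 20, x, 30, 6, 6), (4, 26, 39, n, 11, 7, 20), (4, 26, 39, n, 20, 7, 20), (4, 26, 39, n, 22, 7, 20), (4, 29, 13, x, 11, 6, 6), (4, 29, 13, x, 20, 6, 6), (4, 29, 13, x, 22, 6, 6)}.
Filtering on A != 4 and G < 40 leaves {(35, 20, 15, m, 1, 29, 35), (35, 20, 15, m, 30, 29, 35), (35, 38, 20, x, 1, 6, 6), (35, 38, 20, x, 30, 6, 6)}.
Filtering on G > F leaves {(35, 20, 15, m, 1, 29, 35), (35, 20, 15, m, 30, 29, 35), (35, 38, 20, x, 1, 6, 6)}.
Keep only column(s) C, F, D: {(15, 1, m), (15, 30, m), (20, 1, x)}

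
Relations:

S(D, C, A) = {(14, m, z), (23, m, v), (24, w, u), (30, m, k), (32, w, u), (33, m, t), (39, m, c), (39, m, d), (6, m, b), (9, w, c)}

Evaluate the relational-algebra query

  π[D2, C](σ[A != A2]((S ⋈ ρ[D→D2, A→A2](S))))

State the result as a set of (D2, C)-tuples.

{(14, m), (23, m), (24, w), (30, m), (32, w), (33, m), (39, m), (6, m), (9, w)}

ρ[D→D2, A→A2]: schema becomes (D2, C, A2); tuples unchanged.
S ⋈ ρ[D→D2, A→A2](S) (natural join on C): {(14, m, z, 14, z), (14, m, z, 23, v), (14, m, z, 30, k), (14, m, z, 33, t), (14, m, z, 39, c), (14, m, z, 39, d), (14, m, z, 6, b), (23, m, v, 14, z), (23, m, v, 23, v), (23, m, v, 30, k), (23, m, v, 33, t), (23, m, v, 39, c), (23, m, v, 39, d), (23, m, v, 6, b), (24, w, u, 24, u), (24, w, u, 32, u), (24, w, u, 9, c), (30, m, k, 14, z), (30, m, k, 23, v), (30, m, k, 30, k), (30, m, k, 33, t), (30, m, k, 39, c), (30, m, k, 39, d), (30, m, k, 6, b), (32, w, u, 24, u), (32, w, u, 32, u), (32, w, u, 9, c), (33, m, t, 14, z), (33, m, t, 23, v), (33, m, t, 30, k), (33, m, t, 33, t), (33, m, t, 39, c), (33, m, t, 39, d), (33, m, t, 6, b), (39, m, c, 14, z), (39, m, c, 23, v), (39, m, c, 30, k), (39, m, c, 33, t), (39, m, c, 39, c), (39, m, c, 39, d), (39, m, c, 6, b), (39, m, d, 14, z), (39, m, d, 23, v), (39, m, d, 30, k), (39, m, d, 33, t), (39, m, d, 39, c), (39, m, d, 39, d), (39, m, d, 6, b), (6, m, b, 14, z), (6, m, b, 23, v), (6, m, b, 30, k), (6, m, b, 33, t), (6, m, b, 39, c), (6, m, b, 39, d), (6, m, b, 6, b), (9, w, c, 24, u), (9, w, c, 32, u), (9, w, c, 9, c)}
Filtering on A != A2 leaves {(14, m, z, 23, v), (14, m, z, 30, k), (14, m, z, 33, t), (14, m, z, 39, c), (14, m, z, 39, d), (14, m, z, 6, b), (23, m, v, 14, z), (23, m, v, 30, k), (23, m, v, 33, t), (23, m, v, 39, c), (23, m, v, 39, d), (23, m, v, 6, b), (24, w, u, 9, c), (30, m, k, 14, z), (30, m, k, 23, v), (30, m, k, 33, t), (30, m, k, 39, c), (30, m, k, 39, d), (30, m, k, 6, b), (32, w, u, 9, c), (33, m, t, 14, z), (33, m, t, 23, v), (33, m, t, 30, k), (33, m, t, 39, c), (33, m, t, 39, d), (33, m, t, 6, b), (39, m, c, 14, z), (39, m, c, 23, v), (39, m, c, 30, k), (39, m, c, 33, t), (39, m, c, 39, d), (39, m, c, 6, b), (39, m, d, 14, z), (39, m, d, 23, v), (39, m, d, 30, k), (39, m, d, 33, t), (39, m, d, 39, c), (39, m, d, 6, b), (6, m, b, 14, z), (6, m, b, 23, v), (6, m, b, 30, k), (6, m, b, 33, t), (6, m, b, 39, c), (6, m, b, 39, d), (9, w, c, 24, u), (9, w, c, 32, u)}.
π[D2, C]: project onto (D2, C) (37 duplicate(s) eliminated) → {(14, m), (23, m), (24, w), (30, m), (32, w), (33, m), (39, m), (6, m), (9, w)}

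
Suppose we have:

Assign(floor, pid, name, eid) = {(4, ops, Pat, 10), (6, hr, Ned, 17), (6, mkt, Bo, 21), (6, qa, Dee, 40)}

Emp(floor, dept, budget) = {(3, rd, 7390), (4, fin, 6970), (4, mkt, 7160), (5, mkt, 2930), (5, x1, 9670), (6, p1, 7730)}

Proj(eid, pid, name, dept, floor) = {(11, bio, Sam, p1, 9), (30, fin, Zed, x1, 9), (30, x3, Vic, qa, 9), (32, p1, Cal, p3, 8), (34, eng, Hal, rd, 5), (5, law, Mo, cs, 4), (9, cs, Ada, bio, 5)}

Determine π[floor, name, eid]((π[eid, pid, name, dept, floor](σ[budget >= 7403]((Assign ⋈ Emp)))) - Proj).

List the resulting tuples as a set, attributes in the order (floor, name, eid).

{(6, Bo, 21), (6, Dee, 40), (6, Ned, 17)}

Assign ⋈ Emp (natural join on floor): {(4, ops, Pat, 10, fin, 6970), (4, ops, Pat, 10, mkt, 7160), (6, hr, Ned, 17, p1, 7730), (6, mkt, Bo, 21, p1, 7730), (6, qa, Dee, 40, p1, 7730)}
Selection budget >= 7403: {(6, hr, Ned, 17, p1, 7730), (6, mkt, Bo, 21, p1, 7730), (6, qa, Dee, 40, p1, 7730)}
Keep only column(s) eid, pid, name, dept, floor: {(17, hr, Ned, p1, 6), (21, mkt, Bo, p1, 6), (40, qa, Dee, p1, 6)}
Taking the difference: {(17, hr, Ned, p1, 6), (21, mkt, Bo, p1, 6), (40, qa, Dee, p1, 6)}
Keep only column(s) floor, name, eid: {(6, Bo, 21), (6, Dee, 40), (6, Ned, 17)}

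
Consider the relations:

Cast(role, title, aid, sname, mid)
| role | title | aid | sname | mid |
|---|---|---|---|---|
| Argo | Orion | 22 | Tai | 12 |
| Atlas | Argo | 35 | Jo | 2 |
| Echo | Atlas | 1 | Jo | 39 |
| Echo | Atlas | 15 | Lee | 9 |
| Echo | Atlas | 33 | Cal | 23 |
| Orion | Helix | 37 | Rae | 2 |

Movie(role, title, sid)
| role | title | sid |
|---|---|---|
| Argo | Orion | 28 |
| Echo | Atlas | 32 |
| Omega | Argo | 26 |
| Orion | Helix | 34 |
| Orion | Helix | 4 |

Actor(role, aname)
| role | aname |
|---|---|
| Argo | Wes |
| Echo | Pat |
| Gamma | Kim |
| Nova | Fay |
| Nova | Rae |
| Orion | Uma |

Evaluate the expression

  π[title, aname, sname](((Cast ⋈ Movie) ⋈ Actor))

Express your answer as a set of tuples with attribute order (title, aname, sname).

{(Atlas, Pat, Cal), (Atlas, Pat, Jo), (Atlas, Pat, Lee), (Helix, Uma, Rae), (Orion, Wes, Tai)}

Joining Cast and Movie on role, title yields {(Argo, Orion, 22, Tai, 12, 28), (Echo, Atlas, 1, Jo, 39, 32), (Echo, Atlas, 15, Lee, 9, 32), (Echo, Atlas, 33, Cal, 23, 32), (Orion, Helix, 37, Rae, 2, 34), (Orion, Helix, 37, Rae, 2, 4)}.
Joining (Cast ⋈ Movie) and Actor on role yields {(Argo, Orion, 22, Tai, 12, 28, Wes), (Echo, Atlas, 1, Jo, 39, 32, Pat), (Echo, Atlas, 15, Lee, 9, 32, Pat), (Echo, Atlas, 33, Cal, 23, 32, Pat), (Orion, Helix, 37, Rae, 2, 34, Uma), (Orion, Helix, 37, Rae, 2, 4, Uma)}.
π[title, aname, sname]: project onto (title, aname, sname) (1 duplicate(s) eliminated) → {(Atlas, Pat, Cal), (Atlas, Pat, Jo), (Atlas, Pat, Lee), (Helix, Uma, Rae), (Orion, Wes, Tai)}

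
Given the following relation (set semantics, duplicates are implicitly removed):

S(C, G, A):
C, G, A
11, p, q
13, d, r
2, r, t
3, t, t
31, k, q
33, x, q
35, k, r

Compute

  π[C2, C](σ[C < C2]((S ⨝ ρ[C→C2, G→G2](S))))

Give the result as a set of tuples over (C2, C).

ρ[C→C2, G→G2]: schema becomes (C2, G2, A); tuples unchanged.
Natural join on A: {(11, p, q, 11, p), (11, p, q, 31, k), (11, p, q, 33, x), (13, d, r, 13, d), (13, d, r, 35, k), (2, r, t, 2, r), (2, r, t, 3, t), (3, t, t, 2, r), (3, t, t, 3, t), (31, k, q, 11, p), (31, k, q, 31, k), (31, k, q, 33, x), (33, x, q, 11, p), (33, x, q, 31, k), (33, x, q, 33, x), (35, k, r, 13, d), (35, k, r, 35, k)}
Selection C < C2: {(11, p, q, 31, k), (11, p, q, 33, x), (13, d, r, 35, k), (2, r, t, 3, t), (31, k, q, 33, x)}
Projecting to C2, C: {(3, 2), (31, 11), (33, 11), (33, 31), (35, 13)}

{(3, 2), (31, 11), (33, 11), (33, 31), (35, 13)}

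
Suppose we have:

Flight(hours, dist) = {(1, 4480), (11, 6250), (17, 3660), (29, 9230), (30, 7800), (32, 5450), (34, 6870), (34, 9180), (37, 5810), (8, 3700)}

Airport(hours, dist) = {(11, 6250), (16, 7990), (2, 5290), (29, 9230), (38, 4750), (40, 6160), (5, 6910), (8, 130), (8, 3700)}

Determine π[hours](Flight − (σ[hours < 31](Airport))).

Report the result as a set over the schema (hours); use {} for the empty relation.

{1, 17, 30, 32, 34, 37}

σ[hours < 31]: keep tuples satisfying hours < 31 → {(11, 6250), (16, 7990), (2, 5290), (29, 9230), (5, 6910), (8, 130), (8, 3700)}
Set difference of the two operands is {(1, 4480), (17, 3660), (30, 7800), (32, 5450), (34, 6870), (34, 9180), (37, 5810)}.
Keep only column(s) hours (1 duplicate(s) eliminated): {1, 17, 30, 32, 34, 37}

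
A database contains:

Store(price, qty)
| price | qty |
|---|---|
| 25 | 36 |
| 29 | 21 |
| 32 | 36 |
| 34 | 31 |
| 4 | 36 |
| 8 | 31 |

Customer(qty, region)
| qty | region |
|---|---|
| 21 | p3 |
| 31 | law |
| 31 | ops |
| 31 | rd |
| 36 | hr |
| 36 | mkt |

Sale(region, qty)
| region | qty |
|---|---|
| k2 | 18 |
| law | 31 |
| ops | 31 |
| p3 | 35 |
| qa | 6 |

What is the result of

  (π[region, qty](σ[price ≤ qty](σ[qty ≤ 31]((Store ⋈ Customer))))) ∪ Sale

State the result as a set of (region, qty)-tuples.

Natural join on qty: {(25, 36, hr), (25, 36, mkt), (29, 21, p3), (32, 36, hr), (32, 36, mkt), (34, 31, law), (34, 31, ops), (34, 31, rd), (4, 36, hr), (4, 36, mkt), (8, 31, law), (8, 31, ops), (8, 31, rd)}
Selection qty ≤ 31: {(29, 21, p3), (34, 31, law), (34, 31, ops), (34, 31, rd), (8, 31, law), (8, 31, ops), (8, 31, rd)}
Selection price ≤ qty: {(8, 31, law), (8, 31, ops), (8, 31, rd)}
Projecting to region, qty: {(law, 31), (ops, 31), (rd, 31)}
Set union of the two operands is {(k2, 18), (law, 31), (ops, 31), (p3, 35), (qa, 6), (rd, 31)}.

{(k2, 18), (law, 31), (ops, 31), (p3, 35), (qa, 6), (rd, 31)}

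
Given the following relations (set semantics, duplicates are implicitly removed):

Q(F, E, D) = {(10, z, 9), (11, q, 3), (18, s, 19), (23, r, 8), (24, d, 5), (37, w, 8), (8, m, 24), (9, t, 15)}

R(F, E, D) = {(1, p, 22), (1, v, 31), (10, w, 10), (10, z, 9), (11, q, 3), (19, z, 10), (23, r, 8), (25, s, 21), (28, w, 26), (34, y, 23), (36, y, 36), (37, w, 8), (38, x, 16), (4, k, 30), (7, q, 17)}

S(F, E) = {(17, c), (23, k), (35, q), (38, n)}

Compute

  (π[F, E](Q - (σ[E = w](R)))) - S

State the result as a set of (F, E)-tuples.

{(10, z), (11, q), (18, s), (23, r), (24, d), (8, m), (9, t)}

σ[E = w]: keep tuples satisfying E = w → {(10, w, 10), (28, w, 26), (37, w, 8)}
Taking the difference: {(10, z, 9), (11, q, 3), (18, s, 19), (23, r, 8), (24, d, 5), (8, m, 24), (9, t, 15)}
Projecting to F, E: {(10, z), (11, q), (18, s), (23, r), (24, d), (8, m), (9, t)}
Taking the difference: {(10, z), (11, q), (18, s), (23, r), (24, d), (8, m), (9, t)}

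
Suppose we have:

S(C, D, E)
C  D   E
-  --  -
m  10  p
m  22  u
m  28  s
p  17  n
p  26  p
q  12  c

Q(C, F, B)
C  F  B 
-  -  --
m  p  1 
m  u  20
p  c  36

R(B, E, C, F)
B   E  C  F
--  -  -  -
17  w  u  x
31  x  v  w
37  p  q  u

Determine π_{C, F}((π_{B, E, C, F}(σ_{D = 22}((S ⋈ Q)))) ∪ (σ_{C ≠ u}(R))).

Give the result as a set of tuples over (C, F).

{(m, p), (m, u), (q, u), (v, w)}

Joining S and Q on C yields {(m, 10, p, p, 1), (m, 10, p, u, 20), (m, 22, u, p, 1), (m, 22, u, u, 20), (m, 28, s, p, 1), (m, 28, s, u, 20), (p, 17, n, c, 36), (p, 26, p, c, 36)}.
Filtering on D = 22 leaves {(m, 22, u, p, 1), (m, 22, u, u, 20)}.
π_{B, E, C, F} gives {(1, u, m, p), (20, u, m, u)}.
Filtering on C ≠ u leaves {(31, x, v, w), (37, p, q, u)}.
Taking the union: {(1, u, m, p), (20, u, m, u), (31, x, v, w), (37, p, q, u)}
π_{C, F} gives {(m, p), (m, u), (q, u), (v, w)}.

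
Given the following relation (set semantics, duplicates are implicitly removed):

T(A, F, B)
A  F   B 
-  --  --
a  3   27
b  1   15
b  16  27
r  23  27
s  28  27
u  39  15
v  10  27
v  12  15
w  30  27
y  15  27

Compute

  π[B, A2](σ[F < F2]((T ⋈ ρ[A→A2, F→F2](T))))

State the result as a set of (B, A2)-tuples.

{(15, u), (15, v), (27, b), (27, r), (27, s), (27, v), (27, w), (27, y)}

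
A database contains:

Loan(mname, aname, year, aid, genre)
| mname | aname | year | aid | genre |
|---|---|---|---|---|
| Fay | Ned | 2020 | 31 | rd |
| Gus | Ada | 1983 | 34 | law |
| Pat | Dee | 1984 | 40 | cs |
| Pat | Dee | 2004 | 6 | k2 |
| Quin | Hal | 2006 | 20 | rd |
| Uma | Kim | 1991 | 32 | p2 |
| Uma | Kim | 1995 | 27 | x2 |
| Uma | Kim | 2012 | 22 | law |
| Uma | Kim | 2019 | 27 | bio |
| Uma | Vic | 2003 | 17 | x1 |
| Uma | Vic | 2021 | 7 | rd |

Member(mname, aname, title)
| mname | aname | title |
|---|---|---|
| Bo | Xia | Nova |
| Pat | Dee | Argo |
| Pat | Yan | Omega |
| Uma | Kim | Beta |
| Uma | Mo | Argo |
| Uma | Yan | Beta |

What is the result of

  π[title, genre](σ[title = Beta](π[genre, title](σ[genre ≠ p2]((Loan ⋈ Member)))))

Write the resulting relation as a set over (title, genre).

{(Beta, bio), (Beta, law), (Beta, x2)}

Natural join on mname, aname: {(Pat, Dee, 1984, 40, cs, Argo), (Pat, Dee, 2004, 6, k2, Argo), (Uma, Kim, 1991, 32, p2, Beta), (Uma, Kim, 1995, 27, x2, Beta), (Uma, Kim, 2012, 22, law, Beta), (Uma, Kim, 2019, 27, bio, Beta)}
Apply σ_{genre ≠ p2}; surviving tuples: {(Pat, Dee, 1984, 40, cs, Argo), (Pat, Dee, 2004, 6, k2, Argo), (Uma, Kim, 1995, 27, x2, Beta), (Uma, Kim, 2012, 22, law, Beta), (Uma, Kim, 2019, 27, bio, Beta)}
Keep only column(s) genre, title: {(bio, Beta), (cs, Argo), (k2, Argo), (law, Beta), (x2, Beta)}
Apply σ_{title = Beta}; surviving tuples: {(bio, Beta), (law, Beta), (x2, Beta)}
Keep only column(s) title, genre: {(Beta, bio), (Beta, law), (Beta, x2)}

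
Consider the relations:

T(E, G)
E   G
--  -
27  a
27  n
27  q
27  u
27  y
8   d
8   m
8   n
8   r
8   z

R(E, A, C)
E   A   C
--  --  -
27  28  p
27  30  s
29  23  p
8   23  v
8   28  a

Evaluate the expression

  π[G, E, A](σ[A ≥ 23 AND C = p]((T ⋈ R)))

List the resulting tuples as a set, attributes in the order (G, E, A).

{(a, 27, 28), (n, 27, 28), (q, 27, 28), (u, 27, 28), (y, 27, 28)}

Joining T and R on E yields {(27, a, 28, p), (27, a, 30, s), (27, n, 28, p), (27, n, 30, s), (27, q, 28, p), (27, q, 30, s), (27, u, 28, p), (27, u, 30, s), (27, y, 28, p), (27, y, 30, s), (8, d, 23, v), (8, d, 28, a), (8, m, 23, v), (8, m, 28, a), (8, n, 23, v), (8, n, 28, a), (8, r, 23, v), (8, r, 28, a), (8, z, 23, v), (8, z, 28, a)}.
Selection A ≥ 23 AND C = p: {(27, a, 28, p), (27, n, 28, p), (27, q, 28, p), (27, u, 28, p), (27, y, 28, p)}
π_{G, E, A} gives {(a, 27, 28), (n, 27, 28), (q, 27, 28), (u, 27, 28), (y, 27, 28)}.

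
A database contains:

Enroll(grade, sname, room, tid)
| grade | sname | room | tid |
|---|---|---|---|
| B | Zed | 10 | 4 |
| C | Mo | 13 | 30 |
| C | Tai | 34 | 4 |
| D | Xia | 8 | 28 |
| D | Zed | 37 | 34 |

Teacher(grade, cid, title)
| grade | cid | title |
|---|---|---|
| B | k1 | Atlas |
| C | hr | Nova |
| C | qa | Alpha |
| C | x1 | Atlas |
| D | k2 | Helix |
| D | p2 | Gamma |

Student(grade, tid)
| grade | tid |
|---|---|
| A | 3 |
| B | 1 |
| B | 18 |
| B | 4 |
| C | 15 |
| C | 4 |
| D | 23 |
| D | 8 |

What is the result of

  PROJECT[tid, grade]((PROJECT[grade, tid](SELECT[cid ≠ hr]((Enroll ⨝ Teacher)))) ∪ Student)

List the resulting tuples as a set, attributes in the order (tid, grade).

{(1, B), (15, C), (18, B), (23, D), (28, D), (3, A), (30, C), (34, D), (4, B), (4, C), (8, D)}

Joining Enroll and Teacher on grade yields {(B, Zed, 10, 4, k1, Atlas), (C, Mo, 13, 30, hr, Nova), (C, Mo, 13, 30, qa, Alpha), (C, Mo, 13, 30, x1, Atlas), (C, Tai, 34, 4, hr, Nova), (C, Tai, 34, 4, qa, Alpha), (C, Tai, 34, 4, x1, Atlas), (D, Xia, 8, 28, k2, Helix), (D, Xia, 8, 28, p2, Gamma), (D, Zed, 37, 34, k2, Helix), (D, Zed, 37, 34, p2, Gamma)}.
Apply σ_{cid ≠ hr}; surviving tuples: {(B, Zed, 10, 4, k1, Atlas), (C, Mo, 13, 30, qa, Alpha), (C, Mo, 13, 30, x1, Atlas), (C, Tai, 34, 4, qa, Alpha), (C, Tai, 34, 4, x1, Atlas), (D, Xia, 8, 28, k2, Helix), (D, Xia, 8, 28, p2, Gamma), (D, Zed, 37, 34, k2, Helix), (D, Zed, 37, 34, p2, Gamma)}
Keep only column(s) grade, tid (4 duplicate(s) eliminated): {(B, 4), (C, 30), (C, 4), (D, 28), (D, 34)}
Union: {(B, 4), (C, 30), (C, 4), (D, 28), (D, 34)} with {(A, 3), (B, 1), (B, 18), (B, 4), (C, 15), (C, 4), (D, 23), (D, 8)} → {(A, 3), (B, 1), (B, 18), (B, 4), (C, 15), (C, 30), (C, 4), (D, 23), (D, 28), (D, 34), (D, 8)}
Keep only column(s) tid, grade: {(1, B), (15, C), (18, B), (23, D), (28, D), (3, A), (30, C), (34, D), (4, B), (4, C), (8, D)}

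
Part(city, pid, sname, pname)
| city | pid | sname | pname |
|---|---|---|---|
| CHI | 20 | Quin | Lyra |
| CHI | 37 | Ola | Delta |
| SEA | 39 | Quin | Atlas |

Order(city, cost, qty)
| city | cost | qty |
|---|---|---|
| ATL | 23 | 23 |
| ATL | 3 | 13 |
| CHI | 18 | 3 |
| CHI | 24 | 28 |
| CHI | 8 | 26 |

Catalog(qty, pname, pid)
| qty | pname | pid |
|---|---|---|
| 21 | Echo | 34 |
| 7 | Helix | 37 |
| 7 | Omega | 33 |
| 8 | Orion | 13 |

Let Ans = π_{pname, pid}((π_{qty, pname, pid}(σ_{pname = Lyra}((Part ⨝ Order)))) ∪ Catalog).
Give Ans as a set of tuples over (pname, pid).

{(Echo, 34), (Helix, 37), (Lyra, 20), (Omega, 33), (Orion, 13)}

Part ⋈ Order (natural join on city): {(CHI, 20, Quin, Lyra, 18, 3), (CHI, 20, Quin, Lyra, 24, 28), (CHI, 20, Quin, Lyra, 8, 26), (CHI, 37, Ola, Delta, 18, 3), (CHI, 37, Ola, Delta, 24, 28), (CHI, 37, Ola, Delta, 8, 26)}
Apply σ_{pname = Lyra}; surviving tuples: {(CHI, 20, Quin, Lyra, 18, 3), (CHI, 20, Quin, Lyra, 24, 28), (CHI, 20, Quin, Lyra, 8, 26)}
π[qty, pname, pid]: project onto (qty, pname, pid) → {(26, Lyra, 20), (28, Lyra, 20), (3, Lyra, 20)}
Set union of the two operands is {(21, Echo, 34), (26, Lyra, 20), (28, Lyra, 20), (3, Lyra, 20), (7, Helix, 37), (7, Omega, 33), (8, Orion, 13)}.
π[pname, pid]: project onto (pname, pid) (2 duplicate(s) eliminated) → {(Echo, 34), (Helix, 37), (Lyra, 20), (Omega, 33), (Orion, 13)}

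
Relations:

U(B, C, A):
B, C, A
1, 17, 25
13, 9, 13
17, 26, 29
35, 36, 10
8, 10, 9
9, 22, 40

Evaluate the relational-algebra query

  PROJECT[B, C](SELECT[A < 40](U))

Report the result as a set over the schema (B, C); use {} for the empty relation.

{(1, 17), (13, 9), (17, 26), (35, 36), (8, 10)}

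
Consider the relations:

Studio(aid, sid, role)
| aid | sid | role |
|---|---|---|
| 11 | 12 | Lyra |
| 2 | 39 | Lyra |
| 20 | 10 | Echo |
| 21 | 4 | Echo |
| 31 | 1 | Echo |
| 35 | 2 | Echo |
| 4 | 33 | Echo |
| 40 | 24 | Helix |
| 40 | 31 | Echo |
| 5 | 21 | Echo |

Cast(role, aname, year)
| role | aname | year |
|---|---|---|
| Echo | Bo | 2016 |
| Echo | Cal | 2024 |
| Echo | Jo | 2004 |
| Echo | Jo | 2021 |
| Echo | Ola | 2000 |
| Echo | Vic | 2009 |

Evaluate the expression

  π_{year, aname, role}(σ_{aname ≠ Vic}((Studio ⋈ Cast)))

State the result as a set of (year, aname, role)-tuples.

Studio ⋈ Cast (natural join on role): {(20, 10, Echo, Bo, 2016), (20, 10, Echo, Cal, 2024), (20, 10, Echo, Jo, 2004), (20, 10, Echo, Jo, 2021), (20, 10, Echo, Ola, 2000), (20, 10, Echo, Vic, 2009), (21, 4, Echo, Bo, 2016), (21, 4, Echo, Cal, 2024), (21, 4, Echo, Jo, 2004), (21, 4, Echo, Jo, 2021), (21, 4, Echo, Ola, 2000), (21, 4, Echo, Vic, 2009), (31, 1, Echo, Bo, 2016), (31, 1, Echo, Cal, 2024), (31, 1, Echo, Jo, 2004), (31, 1, Echo, Jo, 2021), (31, 1, Echo, Ola, 2000), (31, 1, Echo, Vic, 2009), (35, 2, Echo, Bo, 2016), (35, 2, Echo, Cal, 2024), (35, 2, Echo, Jo, 2004), (35, 2, Echo, Jo, 2021), (35, 2, Echo, Ola, 2000), (35, 2, Echo, Vic, 2009), (4, 33, Echo, Bo, 2016), (4, 33, Echo, Cal, 2024), (4, 33, Echo, Jo, 2004), (4, 33, Echo, Jo, 2021), (4, 33, Echo, Ola, 2000), (4, 33, Echo, Vic, 2009), (40, 31, Echo, Bo, 2016), (40, 31, Echo, Cal, 2024), (40, 31, Echo, Jo, 2004), (40, 31, Echo, Jo, 2021), (40, 31, Echo, Ola, 2000), (40, 31, Echo, Vic, 2009), (5, 21, Echo, Bo, 2016), (5, 21, Echo, Cal, 2024), (5, 21, Echo, Jo, 2004), (5, 21, Echo, Jo, 2021), (5, 21, Echo, Ola, 2000), (5, 21, Echo, Vic, 2009)}
Selection aname ≠ Vic: {(20, 10, Echo, Bo, 2016), (20, 10, Echo, Cal, 2024), (20, 10, Echo, Jo, 2004), (20, 10, Echo, Jo, 2021), (20, 10, Echo, Ola, 2000), (21, 4, Echo, Bo, 2016), (21, 4, Echo, Cal, 2024), (21, 4, Echo, Jo, 2004), (21, 4, Echo, Jo, 2021), (21, 4, Echo, Ola, 2000), (31, 1, Echo, Bo, 2016), (31, 1, Echo, Cal, 2024), (31, 1, Echo, Jo, 2004), (31, 1, Echo, Jo, 2021), (31, 1, Echo, Ola, 2000), (35, 2, Echo, Bo, 2016), (35, 2, Echo, Cal, 2024), (35, 2, Echo, Jo, 2004), (35, 2, Echo, Jo, 2021), (35, 2, Echo, Ola, 2000), (4, 33, Echo, Bo, 2016), (4, 33, Echo, Cal, 2024), (4, 33, Echo, Jo, 2004), (4, 33, Echo, Jo, 2021), (4, 33, Echo, Ola, 2000), (40, 31, Echo, Bo, 2016), (40, 31, Echo, Cal, 2024), (40, 31, Echo, Jo, 2004), (40, 31, Echo, Jo, 2021), (40, 31, Echo, Ola, 2000), (5, 21, Echo, Bo, 2016), (5, 21, Echo, Cal, 2024), (5, 21, Echo, Jo, 2004), (5, 21, Echo, Jo, 2021), (5, 21, Echo, Ola, 2000)}
Keep only column(s) year, aname, role (30 duplicate(s) eliminated): {(2000, Ola, Echo), (2004, Jo, Echo), (2016, Bo, Echo), (2021, Jo, Echo), (2024, Cal, Echo)}

{(2000, Ola, Echo), (2004, Jo, Echo), (2016, Bo, Echo), (2021, Jo, Echo), (2024, Cal, Echo)}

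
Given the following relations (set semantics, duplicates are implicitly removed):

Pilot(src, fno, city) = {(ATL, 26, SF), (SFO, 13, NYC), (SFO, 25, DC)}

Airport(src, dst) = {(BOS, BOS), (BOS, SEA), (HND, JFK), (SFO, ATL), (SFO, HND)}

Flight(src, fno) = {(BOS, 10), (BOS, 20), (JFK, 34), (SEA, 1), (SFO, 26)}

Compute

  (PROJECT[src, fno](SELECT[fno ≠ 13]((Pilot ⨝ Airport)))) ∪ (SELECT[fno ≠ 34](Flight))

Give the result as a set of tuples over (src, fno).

{(BOS, 10), (BOS, 20), (SEA, 1), (SFO, 25), (SFO, 26)}

Joining Pilot and Airport on src yields {(SFO, 13, NYC, ATL), (SFO, 13, NYC, HND), (SFO, 25, DC, ATL), (SFO, 25, DC, HND)}.
Selection fno ≠ 13: {(SFO, 25, DC, ATL), (SFO, 25, DC, HND)}
Projecting to src, fno (1 duplicate(s) eliminated): {(SFO, 25)}
Selection fno ≠ 34: {(BOS, 10), (BOS, 20), (SEA, 1), (SFO, 26)}
Union: {(SFO, 25)} with {(BOS, 10), (BOS, 20), (SEA, 1), (SFO, 26)} → {(BOS, 10), (BOS, 20), (SEA, 1), (SFO, 25), (SFO, 26)}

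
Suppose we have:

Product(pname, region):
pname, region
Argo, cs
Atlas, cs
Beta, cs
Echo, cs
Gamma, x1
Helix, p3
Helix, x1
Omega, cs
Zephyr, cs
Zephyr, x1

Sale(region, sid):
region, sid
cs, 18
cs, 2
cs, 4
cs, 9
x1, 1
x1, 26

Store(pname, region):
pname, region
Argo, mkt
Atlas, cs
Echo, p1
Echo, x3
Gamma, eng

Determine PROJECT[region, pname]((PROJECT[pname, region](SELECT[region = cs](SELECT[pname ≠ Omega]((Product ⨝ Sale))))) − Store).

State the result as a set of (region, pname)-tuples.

Product ⋈ Sale (natural join on region): {(Argo, cs, 18), (Argo, cs, 2), (Argo, cs, 4), (Argo, cs, 9), (Atlas, cs, 18), (Atlas, cs, 2), (Atlas, cs, 4), (Atlas, cs, 9), (Beta, cs, 18), (Beta, cs, 2), (Beta, cs, 4), (Beta, cs, 9), (Echo, cs, 18), (Echo, cs, 2), (Echo, cs, 4), (Echo, cs, 9), (Gamma, x1, 1), (Gamma, x1, 26), (Helix, x1, 1), (Helix, x1, 26), (Omega, cs, 18), (Omega, cs, 2), (Omega, cs, 4), (Omega, cs, 9), (Zephyr, cs, 18), (Zephyr, cs, 2), (Zephyr, cs, 4), (Zephyr, cs, 9), (Zephyr, x1, 1), (Zephyr, x1, 26)}
Filtering on pname ≠ Omega leaves {(Argo, cs, 18), (Argo, cs, 2), (Argo, cs, 4), (Argo, cs, 9), (Atlas, cs, 18), (Atlas, cs, 2), (Atlas, cs, 4), (Atlas, cs, 9), (Beta, cs, 18), (Beta, cs, 2), (Beta, cs, 4), (Beta, cs, 9), (Echo, cs, 18), (Echo, cs, 2), (Echo, cs, 4), (Echo, cs, 9), (Gamma, x1, 1), (Gamma, x1, 26), (Helix, x1, 1), (Helix, x1, 26), (Zephyr, cs, 18), (Zephyr, cs, 2), (Zephyr, cs, 4), (Zephyr, cs, 9), (Zephyr, x1, 1), (Zephyr, x1, 26)}.
Filtering on region = cs leaves {(Argo, cs, 18), (Argo, cs, 2), (Argo, cs, 4), (Argo, cs, 9), (Atlas, cs, 18), (Atlas, cs, 2), (Atlas, cs, 4), (Atlas, cs, 9), (Beta, cs, 18), (Beta, cs, 2), (Beta, cs, 4), (Beta, cs, 9), (Echo, cs, 18), (Echo, cs, 2), (Echo, cs, 4), (Echo, cs, 9), (Zephyr, cs, 18), (Zephyr, cs, 2), (Zephyr, cs, 4), (Zephyr, cs, 9)}.
π[pname, region]: project onto (pname, region) (15 duplicate(s) eliminated) → {(Argo, cs), (Atlas, cs), (Beta, cs), (Echo, cs), (Zephyr, cs)}
Difference: {(Argo, cs), (Atlas, cs), (Beta, cs), (Echo, cs), (Zephyr, cs)} with {(Argo, mkt), (Atlas, cs), (Echo, p1), (Echo, x3), (Gamma, eng)} → {(Argo, cs), (Beta, cs), (Echo, cs), (Zephyr, cs)}
π[region, pname]: project onto (region, pname) → {(cs, Argo), (cs, Beta), (cs, Echo), (cs, Zephyr)}

{(cs, Argo), (cs, Beta), (cs, Echo), (cs, Zephyr)}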